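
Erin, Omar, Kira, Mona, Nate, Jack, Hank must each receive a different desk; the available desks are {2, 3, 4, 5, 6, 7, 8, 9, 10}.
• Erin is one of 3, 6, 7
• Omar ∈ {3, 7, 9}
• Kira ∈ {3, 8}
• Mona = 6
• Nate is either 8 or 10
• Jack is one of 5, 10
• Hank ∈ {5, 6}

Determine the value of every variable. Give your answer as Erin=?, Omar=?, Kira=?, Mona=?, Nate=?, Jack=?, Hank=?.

Mona must be 6 (only option left). So Erin, Hank can't be 6.
That leaves Hank = 5. Remove 5 from Jack.
Jack has just one choice, so Jack = 10. So Nate can't be 10.
Nate has just one choice, so Nate = 8. So Kira can't be 8.
Kira has just one choice, so Kira = 3. Remove 3 from Erin, Omar.
Erin's domain is down to {7}, so Erin = 7. Eliminate 7 elsewhere: Omar.
Omar has just one choice, so Omar = 9.

Erin=7, Omar=9, Kira=3, Mona=6, Nate=8, Jack=10, Hank=5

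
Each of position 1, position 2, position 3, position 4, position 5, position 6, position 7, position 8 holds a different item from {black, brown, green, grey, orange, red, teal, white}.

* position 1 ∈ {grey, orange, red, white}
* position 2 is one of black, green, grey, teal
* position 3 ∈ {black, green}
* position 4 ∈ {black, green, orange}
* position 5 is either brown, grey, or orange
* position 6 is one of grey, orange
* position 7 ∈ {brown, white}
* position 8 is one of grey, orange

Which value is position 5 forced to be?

The 8 variables together cover exactly {black, brown, green, grey, orange, red, teal, white} — 8 values for 8 variables — and red appears only in position 1's list, so position 1 = red.
The 7 still-open variables together cover exactly {black, brown, green, grey, orange, teal, white} — 7 values for 7 variables — and teal appears only in position 2's list, so position 2 = teal.
The 6 still-open variables together cover exactly {black, brown, green, grey, orange, white} — 6 values for 6 variables — and white appears only in position 7's list, so position 7 = white.
The 5 still-open variables draw from only 5 values {black, brown, green, grey, orange}, so each is used; only position 5 can be brown, hence position 5 = brown.

brown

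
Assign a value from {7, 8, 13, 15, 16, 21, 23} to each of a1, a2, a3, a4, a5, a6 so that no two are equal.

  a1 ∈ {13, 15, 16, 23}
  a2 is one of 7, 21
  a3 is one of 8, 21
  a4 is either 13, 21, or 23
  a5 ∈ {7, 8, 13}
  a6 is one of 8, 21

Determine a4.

The 2 variables a3 and a6 are confined to {8, 21}, which locks those values in; drop them from a2, a4, a5.
a2 has just one choice, so a2 = 7. Strike 7 from a5.
That leaves a5 = 13. Strike 13 from a1, a4.
So a4 = 23.

23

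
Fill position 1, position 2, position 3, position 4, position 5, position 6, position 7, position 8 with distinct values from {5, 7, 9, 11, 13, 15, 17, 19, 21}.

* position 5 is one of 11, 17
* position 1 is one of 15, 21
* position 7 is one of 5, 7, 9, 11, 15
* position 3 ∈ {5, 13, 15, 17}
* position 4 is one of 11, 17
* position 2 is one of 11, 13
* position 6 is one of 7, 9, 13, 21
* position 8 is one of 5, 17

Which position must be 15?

The 2 variables position 4 and position 5 are confined to {11, 17}, which locks those values in; drop them from position 2, position 3, position 7, position 8.
That leaves position 2 = 13. So position 3, position 6 can't be 13.
position 8 has just one choice, so position 8 = 5. So position 3, position 7 can't be 5.
So 15 goes to position 3.

position 3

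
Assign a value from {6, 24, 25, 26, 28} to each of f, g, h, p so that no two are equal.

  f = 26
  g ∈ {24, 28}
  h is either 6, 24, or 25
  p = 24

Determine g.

28

f has just one choice, so f = 26.
p has just one choice, so p = 24. Eliminate 24 elsewhere: g, h.
So g = 28.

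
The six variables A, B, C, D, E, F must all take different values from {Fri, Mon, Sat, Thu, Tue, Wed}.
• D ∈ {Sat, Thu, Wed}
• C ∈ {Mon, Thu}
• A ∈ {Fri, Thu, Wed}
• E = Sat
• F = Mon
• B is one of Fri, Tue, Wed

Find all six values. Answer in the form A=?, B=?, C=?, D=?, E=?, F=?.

E's domain is down to {Sat}, so E = Sat. Strike Sat from D.
F has just one choice, so F = Mon. Remove Mon from C.
C has just one choice, so C = Thu. Eliminate Thu elsewhere: A, D.
D's domain is down to {Wed}, so D = Wed. So A, B can't be Wed.
That leaves A = Fri. Strike Fri from B.
B's domain is down to {Tue}, so B = Tue.

A=Fri, B=Tue, C=Thu, D=Wed, E=Sat, F=Mon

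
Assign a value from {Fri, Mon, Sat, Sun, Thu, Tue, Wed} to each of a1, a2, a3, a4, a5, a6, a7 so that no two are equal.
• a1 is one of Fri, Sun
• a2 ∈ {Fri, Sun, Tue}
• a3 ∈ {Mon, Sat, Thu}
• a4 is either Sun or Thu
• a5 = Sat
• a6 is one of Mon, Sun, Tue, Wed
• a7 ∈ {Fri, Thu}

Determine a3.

Mon

a5 must be Sat (only option left). Remove Sat from a3.
The 6 still-open variables together cover exactly {Fri, Mon, Sun, Thu, Tue, Wed} — 6 values for 6 variables — and Wed appears only in a6's list, so a6 = Wed.
Among the 5 still-open variables, Mon fits only a3 (and all 5 values in {Fri, Mon, Sun, Thu, Tue} must be used), so a3 = Mon.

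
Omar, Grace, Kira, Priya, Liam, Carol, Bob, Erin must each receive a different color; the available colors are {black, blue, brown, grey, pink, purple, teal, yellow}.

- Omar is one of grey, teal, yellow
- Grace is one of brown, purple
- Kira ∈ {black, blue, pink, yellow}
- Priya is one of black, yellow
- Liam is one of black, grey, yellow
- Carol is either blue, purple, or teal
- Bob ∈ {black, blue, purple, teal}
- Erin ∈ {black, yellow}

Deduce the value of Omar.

teal

Among the 8 variables, brown fits only Grace (and all 8 values in {black, blue, brown, grey, pink, purple, teal, yellow} must be used), so Grace = brown.
Among the 7 still-open variables, pink fits only Kira (and all 7 values in {black, blue, grey, pink, purple, teal, yellow} must be used), so Kira = pink.
Priya and Erin share exactly the 2 values {black, yellow}; by pigeonhole those values go to them, so strike black, yellow from Omar, Liam, Bob.
That leaves Liam = grey. Remove grey from Omar.
So Omar = teal.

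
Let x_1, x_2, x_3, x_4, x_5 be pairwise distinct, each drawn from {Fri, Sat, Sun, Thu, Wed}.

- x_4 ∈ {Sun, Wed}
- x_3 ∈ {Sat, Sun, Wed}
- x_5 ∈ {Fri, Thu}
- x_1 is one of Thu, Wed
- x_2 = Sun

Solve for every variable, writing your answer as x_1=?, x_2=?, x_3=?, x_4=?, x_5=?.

x_2 has just one choice, so x_2 = Sun. So x_3, x_4 can't be Sun.
x_4's domain is down to {Wed}, so x_4 = Wed. Strike Wed from x_1, x_3.
That leaves x_1 = Thu. Eliminate Thu elsewhere: x_5.
x_3's domain is down to {Sat}, so x_3 = Sat.
x_5 must be Fri (only option left).

x_1=Thu, x_2=Sun, x_3=Sat, x_4=Wed, x_5=Fri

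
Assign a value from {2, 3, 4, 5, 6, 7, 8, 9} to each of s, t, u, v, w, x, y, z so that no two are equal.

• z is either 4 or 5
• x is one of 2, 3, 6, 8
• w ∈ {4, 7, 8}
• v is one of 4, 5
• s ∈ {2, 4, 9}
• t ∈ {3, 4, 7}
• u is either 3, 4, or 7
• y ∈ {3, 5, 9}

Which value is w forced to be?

The 8 variables together cover exactly {2, 3, 4, 5, 6, 7, 8, 9} — 8 values for 8 variables — and 6 appears only in x's list, so x = 6.
The 7 still-open variables together cover exactly {2, 3, 4, 5, 7, 8, 9} — 7 values for 7 variables — and 2 appears only in s's list, so s = 2.
Among the 6 still-open variables, 8 fits only w (and all 6 values in {3, 4, 5, 7, 8, 9} must be used), so w = 8.

8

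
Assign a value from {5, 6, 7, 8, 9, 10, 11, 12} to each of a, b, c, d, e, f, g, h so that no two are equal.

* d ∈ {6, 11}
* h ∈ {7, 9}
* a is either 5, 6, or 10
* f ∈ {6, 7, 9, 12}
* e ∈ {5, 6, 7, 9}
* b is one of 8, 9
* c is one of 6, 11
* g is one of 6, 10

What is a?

The 8 variables draw from only 8 values {5, 6, 7, 8, 9, 10, 11, 12}, so each is used; only b can be 8, hence b = 8.
The 7 still-open variables draw from only 7 values {5, 6, 7, 9, 10, 11, 12}, so each is used; only f can be 12, hence f = 12.
c and d between them cover only {6, 11} — a naked pair. Remove those values from a, e, g.
That leaves g = 10. Remove 10 from a.
So a = 5.

5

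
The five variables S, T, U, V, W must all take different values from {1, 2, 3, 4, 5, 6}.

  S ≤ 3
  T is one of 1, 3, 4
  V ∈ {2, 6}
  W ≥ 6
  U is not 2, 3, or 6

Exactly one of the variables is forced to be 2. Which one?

W has just one choice, so W = 6. So V can't be 6.
So 2 goes to V.

V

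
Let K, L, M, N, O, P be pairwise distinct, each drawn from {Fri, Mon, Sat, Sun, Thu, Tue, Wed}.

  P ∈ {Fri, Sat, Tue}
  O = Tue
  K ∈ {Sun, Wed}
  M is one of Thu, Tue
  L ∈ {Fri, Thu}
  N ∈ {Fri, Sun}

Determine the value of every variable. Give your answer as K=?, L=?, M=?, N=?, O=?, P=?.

K=Wed, L=Fri, M=Thu, N=Sun, O=Tue, P=Sat

O's domain is down to {Tue}, so O = Tue. Remove Tue from M, P.
M must be Thu (only option left). Strike Thu from L.
L's domain is down to {Fri}, so L = Fri. Remove Fri from N, P.
N's domain is down to {Sun}, so N = Sun. So K can't be Sun.
P must be Sat (only option left).
K has just one choice, so K = Wed.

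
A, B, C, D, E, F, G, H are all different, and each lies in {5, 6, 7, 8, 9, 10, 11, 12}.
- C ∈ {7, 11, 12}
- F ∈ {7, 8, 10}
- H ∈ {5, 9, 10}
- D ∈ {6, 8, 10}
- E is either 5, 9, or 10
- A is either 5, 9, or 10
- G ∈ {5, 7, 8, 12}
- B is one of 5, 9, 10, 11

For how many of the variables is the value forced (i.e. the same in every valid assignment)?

Among the 8 variables, 6 fits only D (and all 8 values in {5, 6, 7, 8, 9, 10, 11, 12} must be used), so D = 6.
A, E, H between them cover only {5, 9, 10} — a naked triple. Remove those values from B, F, G.
B has just one choice, so B = 11. Strike 11 from C.
Determined: B=11, D=6. The other variables each still have more than one consistent value. That makes 2.

2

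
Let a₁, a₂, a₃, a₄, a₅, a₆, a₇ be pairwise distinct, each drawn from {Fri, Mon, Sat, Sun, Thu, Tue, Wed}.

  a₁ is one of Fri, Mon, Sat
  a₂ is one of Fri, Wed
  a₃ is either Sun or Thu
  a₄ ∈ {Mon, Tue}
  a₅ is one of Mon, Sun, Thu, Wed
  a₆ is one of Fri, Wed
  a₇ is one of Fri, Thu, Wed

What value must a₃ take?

Sun

Among the 7 variables, Sat fits only a₁ (and all 7 values in {Fri, Mon, Sat, Sun, Thu, Tue, Wed} must be used), so a₁ = Sat.
Among the 6 still-open variables, Tue fits only a₄ (and all 6 values in {Fri, Mon, Sun, Thu, Tue, Wed} must be used), so a₄ = Tue.
The 5 still-open variables draw from only 5 values {Fri, Mon, Sun, Thu, Wed}, so each is used; only a₅ can be Mon, hence a₅ = Mon.
Among the 4 still-open variables, Sun fits only a₃ (and all 4 values in {Fri, Sun, Thu, Wed} must be used), so a₃ = Sun.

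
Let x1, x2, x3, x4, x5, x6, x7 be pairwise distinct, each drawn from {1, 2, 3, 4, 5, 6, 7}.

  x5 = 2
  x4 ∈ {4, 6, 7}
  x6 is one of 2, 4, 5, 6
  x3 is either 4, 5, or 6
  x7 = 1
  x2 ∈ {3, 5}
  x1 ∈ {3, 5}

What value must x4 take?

7

x5 must be 2 (only option left). So x6 can't be 2.
That leaves x7 = 1.
Among the 5 still-open variables, 7 fits only x4 (and all 5 values in {3, 4, 5, 6, 7} must be used), so x4 = 7.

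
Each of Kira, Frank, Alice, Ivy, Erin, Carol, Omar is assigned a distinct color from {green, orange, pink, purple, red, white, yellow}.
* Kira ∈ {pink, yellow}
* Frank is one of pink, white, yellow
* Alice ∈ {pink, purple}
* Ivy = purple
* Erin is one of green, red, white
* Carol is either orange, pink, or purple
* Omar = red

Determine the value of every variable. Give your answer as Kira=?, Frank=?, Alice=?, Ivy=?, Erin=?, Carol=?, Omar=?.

Kira=yellow, Frank=white, Alice=pink, Ivy=purple, Erin=green, Carol=orange, Omar=red

Ivy has just one choice, so Ivy = purple. Remove purple from Alice, Carol.
Omar must be red (only option left). Strike red from Erin.
Alice must be pink (only option left). Strike pink from Kira, Frank, Carol.
Carol must be orange (only option left).
Kira has just one choice, so Kira = yellow. Eliminate yellow elsewhere: Frank.
Frank must be white (only option left). Remove white from Erin.
Erin's domain is down to {green}, so Erin = green.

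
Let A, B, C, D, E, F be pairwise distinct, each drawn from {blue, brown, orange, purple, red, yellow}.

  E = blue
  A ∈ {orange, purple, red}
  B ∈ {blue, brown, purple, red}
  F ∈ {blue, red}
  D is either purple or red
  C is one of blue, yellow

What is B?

E must be blue (only option left). So B, C, F can't be blue.
That leaves F = red. Eliminate red elsewhere: A, B, D.
That leaves C = yellow.
That leaves D = purple. Strike purple from A, B.
So B = brown.

brown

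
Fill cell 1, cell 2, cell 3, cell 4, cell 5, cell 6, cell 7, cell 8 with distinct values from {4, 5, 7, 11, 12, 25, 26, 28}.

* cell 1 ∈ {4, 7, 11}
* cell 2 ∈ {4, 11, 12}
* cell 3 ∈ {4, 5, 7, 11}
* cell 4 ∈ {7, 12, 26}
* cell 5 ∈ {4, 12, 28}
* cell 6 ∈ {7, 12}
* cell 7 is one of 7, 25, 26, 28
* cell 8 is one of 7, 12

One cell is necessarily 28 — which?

cell 5

The 8 variables together cover exactly {4, 5, 7, 11, 12, 25, 26, 28} — 8 values for 8 variables — and 5 appears only in cell 3's list, so cell 3 = 5.
The 7 still-open variables together cover exactly {4, 7, 11, 12, 25, 26, 28} — 7 values for 7 variables — and 25 appears only in cell 7's list, so cell 7 = 25.
The 6 still-open variables draw from only 6 values {4, 7, 11, 12, 26, 28}, so each is used; only cell 4 can be 26, hence cell 4 = 26.
The 5 still-open variables draw from only 5 values {4, 7, 11, 12, 28}, so each is used; only cell 5 can be 28, hence cell 5 = 28.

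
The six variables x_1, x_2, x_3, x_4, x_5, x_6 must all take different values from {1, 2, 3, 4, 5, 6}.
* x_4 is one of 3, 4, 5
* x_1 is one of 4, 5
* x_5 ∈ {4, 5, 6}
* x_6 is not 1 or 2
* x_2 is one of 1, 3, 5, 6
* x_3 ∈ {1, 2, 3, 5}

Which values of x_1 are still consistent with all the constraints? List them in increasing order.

4, 5

Among the 6 variables, 2 fits only x_3 (and all 6 values in {1, 2, 3, 4, 5, 6} must be used), so x_3 = 2.
The 5 still-open variables together cover exactly {1, 3, 4, 5, 6} — 5 values for 5 variables — and 1 appears only in x_2's list, so x_2 = 1.
No further eliminations apply; x_1 can still be any of 4, 5.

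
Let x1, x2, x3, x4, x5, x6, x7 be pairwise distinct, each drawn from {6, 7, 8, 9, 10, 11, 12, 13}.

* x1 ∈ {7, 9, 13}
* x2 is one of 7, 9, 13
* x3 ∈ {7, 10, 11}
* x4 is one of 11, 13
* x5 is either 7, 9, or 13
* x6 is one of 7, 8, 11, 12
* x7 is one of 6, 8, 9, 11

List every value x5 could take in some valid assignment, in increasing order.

7, 9, 13

x1, x2, x5 share exactly the 3 values {7, 9, 13}; by pigeonhole those values go to them, so strike 7, 9, 13 from x3, x4, x6, x7.
x4's domain is down to {11}, so x4 = 11. So x3, x6, x7 can't be 11.
x3 must be 10 (only option left).
No further eliminations apply; x5 can still be any of 7, 9, 13.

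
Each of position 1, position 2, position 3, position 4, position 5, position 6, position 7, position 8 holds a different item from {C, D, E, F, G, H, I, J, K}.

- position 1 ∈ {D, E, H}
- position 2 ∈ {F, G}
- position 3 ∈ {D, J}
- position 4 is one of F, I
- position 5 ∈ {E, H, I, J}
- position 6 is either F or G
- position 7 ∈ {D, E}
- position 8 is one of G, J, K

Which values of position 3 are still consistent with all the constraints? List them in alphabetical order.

D, J

The 8 variables together cover exactly {D, E, F, G, H, I, J, K} — 8 values for 8 variables — and K appears only in position 8's list, so position 8 = K.
position 2 and position 6 between them cover only {F, G} — a naked pair. Remove those values from position 4.
That leaves position 4 = I. Remove I from position 5.
No further eliminations apply; position 3 can still be any of D, J.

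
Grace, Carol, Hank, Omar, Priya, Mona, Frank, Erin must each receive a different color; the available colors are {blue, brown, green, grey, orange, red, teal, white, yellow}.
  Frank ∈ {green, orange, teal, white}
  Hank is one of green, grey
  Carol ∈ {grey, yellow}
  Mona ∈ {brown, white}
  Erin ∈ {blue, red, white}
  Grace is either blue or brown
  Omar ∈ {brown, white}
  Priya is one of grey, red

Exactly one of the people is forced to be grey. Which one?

Priya

Omar and Mona share exactly the 2 values {brown, white}; by pigeonhole those values go to them, so strike brown, white from Grace, Frank, Erin.
Grace has just one choice, so Grace = blue. So Erin can't be blue.
Erin must be red (only option left). So Priya can't be red.
So grey goes to Priya.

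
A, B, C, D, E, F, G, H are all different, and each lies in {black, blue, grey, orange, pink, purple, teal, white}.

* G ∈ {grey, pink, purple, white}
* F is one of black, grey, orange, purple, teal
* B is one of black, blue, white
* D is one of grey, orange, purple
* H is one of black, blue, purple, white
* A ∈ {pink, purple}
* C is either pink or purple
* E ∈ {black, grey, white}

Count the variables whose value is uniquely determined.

2

Among the 8 variables, teal fits only F (and all 8 values in {black, blue, grey, orange, pink, purple, teal, white} must be used), so F = teal.
The 7 still-open variables together cover exactly {black, blue, grey, orange, pink, purple, white} — 7 values for 7 variables — and orange appears only in D's list, so D = orange.
A and C between them cover only {pink, purple} — a naked pair. Remove those values from G, H.
Determined: D=orange, F=teal. The other variables each still have more than one consistent value. That makes 2.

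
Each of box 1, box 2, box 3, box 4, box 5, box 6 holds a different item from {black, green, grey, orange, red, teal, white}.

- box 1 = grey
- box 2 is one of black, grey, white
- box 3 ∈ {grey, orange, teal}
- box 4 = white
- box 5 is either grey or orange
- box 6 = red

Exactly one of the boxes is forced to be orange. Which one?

box 1 has just one choice, so box 1 = grey. Strike grey from box 2, box 3, box 5.
So orange goes to box 5.

box 5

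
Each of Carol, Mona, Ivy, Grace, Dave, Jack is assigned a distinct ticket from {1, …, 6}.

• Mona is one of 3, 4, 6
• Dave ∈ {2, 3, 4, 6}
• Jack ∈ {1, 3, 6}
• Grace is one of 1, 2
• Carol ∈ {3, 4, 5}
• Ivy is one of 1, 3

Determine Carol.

The 6 variables together cover exactly {1, 2, 3, 4, 5, 6} — 6 values for 6 variables — and 5 appears only in Carol's list, so Carol = 5.

5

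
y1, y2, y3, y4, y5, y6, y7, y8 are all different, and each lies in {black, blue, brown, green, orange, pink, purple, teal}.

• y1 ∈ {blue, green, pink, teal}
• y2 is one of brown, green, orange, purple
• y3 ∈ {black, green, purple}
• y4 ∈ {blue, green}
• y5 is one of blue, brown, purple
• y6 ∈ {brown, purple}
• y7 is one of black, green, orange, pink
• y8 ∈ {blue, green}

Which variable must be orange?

The 8 variables draw from only 8 values {black, blue, brown, green, orange, pink, purple, teal}, so each is used; only y1 can be teal, hence y1 = teal.
Among the 7 still-open variables, pink fits only y7 (and all 7 values in {black, blue, brown, green, orange, pink, purple} must be used), so y7 = pink.
The 6 still-open variables draw from only 6 values {black, blue, brown, green, orange, purple}, so each is used; only y3 can be black, hence y3 = black.
Among the 5 still-open variables, orange fits only y2 (and all 5 values in {blue, brown, green, orange, purple} must be used), so y2 = orange.

y2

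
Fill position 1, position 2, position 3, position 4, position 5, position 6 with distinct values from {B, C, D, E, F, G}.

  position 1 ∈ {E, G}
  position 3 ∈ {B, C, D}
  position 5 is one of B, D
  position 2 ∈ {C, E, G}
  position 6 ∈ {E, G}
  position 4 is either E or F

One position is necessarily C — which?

Among the 6 variables, F fits only position 4 (and all 6 values in {B, C, D, E, F, G} must be used), so position 4 = F.
position 1 and position 6 share exactly the 2 values {E, G}; by pigeonhole those values go to them, so strike E, G from position 2.
So C goes to position 2.

position 2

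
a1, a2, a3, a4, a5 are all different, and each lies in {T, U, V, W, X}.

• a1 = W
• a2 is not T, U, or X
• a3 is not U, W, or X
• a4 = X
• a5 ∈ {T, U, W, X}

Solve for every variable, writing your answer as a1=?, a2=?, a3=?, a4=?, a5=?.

a1 must be W (only option left). Remove W from a2, a5.
a2 has just one choice, so a2 = V. So a3 can't be V.
a3's domain is down to {T}, so a3 = T. Remove T from a5.
a4 has just one choice, so a4 = X. Eliminate X elsewhere: a5.
a5 must be U (only option left).

a1=W, a2=V, a3=T, a4=X, a5=U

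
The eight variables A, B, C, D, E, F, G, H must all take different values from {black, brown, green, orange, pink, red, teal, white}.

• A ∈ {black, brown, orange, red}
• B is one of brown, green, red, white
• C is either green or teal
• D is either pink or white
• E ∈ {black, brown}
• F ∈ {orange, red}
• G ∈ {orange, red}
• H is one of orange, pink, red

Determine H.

pink

The 8 variables draw from only 8 values {black, brown, green, orange, pink, red, teal, white}, so each is used; only C can be teal, hence C = teal.
The 7 still-open variables together cover exactly {black, brown, green, orange, pink, red, white} — 7 values for 7 variables — and green appears only in B's list, so B = green.
The 6 still-open variables together cover exactly {black, brown, orange, pink, red, white} — 6 values for 6 variables — and white appears only in D's list, so D = white.
Among the 5 still-open variables, pink fits only H (and all 5 values in {black, brown, orange, pink, red} must be used), so H = pink.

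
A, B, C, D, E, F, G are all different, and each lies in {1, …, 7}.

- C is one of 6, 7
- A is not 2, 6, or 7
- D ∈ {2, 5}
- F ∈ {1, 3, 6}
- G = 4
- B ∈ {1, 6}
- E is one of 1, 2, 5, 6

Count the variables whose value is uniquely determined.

2

G has just one choice, so G = 4. Eliminate 4 elsewhere: A.
The 6 still-open variables draw from only 6 values {1, 2, 3, 5, 6, 7}, so each is used; only C can be 7, hence C = 7.
Determined: C=7, G=4. The other variables each still have more than one consistent value. That makes 2.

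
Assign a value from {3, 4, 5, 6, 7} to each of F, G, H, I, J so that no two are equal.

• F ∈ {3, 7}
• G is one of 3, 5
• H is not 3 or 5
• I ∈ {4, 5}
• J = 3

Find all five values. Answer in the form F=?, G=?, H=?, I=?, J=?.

F=7, G=5, H=6, I=4, J=3

J's domain is down to {3}, so J = 3. Strike 3 from F, G.
F must be 7 (only option left). Eliminate 7 elsewhere: H.
G's domain is down to {5}, so G = 5. Eliminate 5 elsewhere: I.
I's domain is down to {4}, so I = 4. Strike 4 from H.
H's domain is down to {6}, so H = 6.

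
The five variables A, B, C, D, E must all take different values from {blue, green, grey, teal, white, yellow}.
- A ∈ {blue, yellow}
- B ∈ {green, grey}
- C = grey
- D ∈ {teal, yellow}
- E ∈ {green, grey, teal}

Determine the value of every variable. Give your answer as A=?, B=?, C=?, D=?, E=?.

A=blue, B=green, C=grey, D=yellow, E=teal

C must be grey (only option left). Strike grey from B, E.
B's domain is down to {green}, so B = green. Strike green from E.
E's domain is down to {teal}, so E = teal. Strike teal from D.
D's domain is down to {yellow}, so D = yellow. So A can't be yellow.
A must be blue (only option left).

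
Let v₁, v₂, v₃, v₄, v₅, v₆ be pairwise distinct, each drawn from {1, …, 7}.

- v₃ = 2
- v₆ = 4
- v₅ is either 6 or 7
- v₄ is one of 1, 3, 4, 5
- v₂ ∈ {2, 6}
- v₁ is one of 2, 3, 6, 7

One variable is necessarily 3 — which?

v₃ has just one choice, so v₃ = 2. So v₁, v₂ can't be 2.
v₆ has just one choice, so v₆ = 4. Remove 4 from v₄.
That leaves v₂ = 6. So v₁, v₅ can't be 6.
v₅ has just one choice, so v₅ = 7. Strike 7 from v₁.
So 3 goes to v₁.

v₁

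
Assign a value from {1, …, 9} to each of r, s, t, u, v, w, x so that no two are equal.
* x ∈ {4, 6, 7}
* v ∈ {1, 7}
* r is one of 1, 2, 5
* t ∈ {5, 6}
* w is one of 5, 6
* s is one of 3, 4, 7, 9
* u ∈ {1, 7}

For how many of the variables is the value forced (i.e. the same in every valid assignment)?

2

t and w between them cover only {5, 6} — a naked pair. Remove those values from r, x.
u and v share exactly the 2 values {1, 7}; by pigeonhole those values go to them, so strike 1, 7 from r, s, x.
That leaves r = 2.
That leaves x = 4. Remove 4 from s.
Determined: r=2, x=4. The other variables each still have more than one consistent value. That makes 2.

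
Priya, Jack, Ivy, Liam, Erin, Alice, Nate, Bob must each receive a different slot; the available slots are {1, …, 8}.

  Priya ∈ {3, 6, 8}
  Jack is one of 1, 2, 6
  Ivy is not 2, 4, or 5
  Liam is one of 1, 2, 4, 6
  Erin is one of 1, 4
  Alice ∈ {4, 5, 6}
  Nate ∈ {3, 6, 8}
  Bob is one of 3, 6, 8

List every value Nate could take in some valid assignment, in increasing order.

3, 6, 8

The 8 variables draw from only 8 values {1, 2, 3, 4, 5, 6, 7, 8}, so each is used; only Alice can be 5, hence Alice = 5.
Among the 7 still-open variables, 7 fits only Ivy (and all 7 values in {1, 2, 3, 4, 6, 7, 8} must be used), so Ivy = 7.
The 3 variables Priya, Nate, Bob are confined to {3, 6, 8}, which locks those values in; drop them from Jack, Liam.
No further eliminations apply; Nate can still be any of 3, 6, 8.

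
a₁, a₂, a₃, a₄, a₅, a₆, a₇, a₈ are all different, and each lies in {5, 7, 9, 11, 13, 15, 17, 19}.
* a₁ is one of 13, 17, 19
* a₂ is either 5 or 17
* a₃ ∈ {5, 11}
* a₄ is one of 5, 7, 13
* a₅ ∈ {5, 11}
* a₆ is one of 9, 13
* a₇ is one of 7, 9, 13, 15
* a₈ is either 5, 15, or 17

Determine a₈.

The 8 variables together cover exactly {5, 7, 9, 11, 13, 15, 17, 19} — 8 values for 8 variables — and 19 appears only in a₁'s list, so a₁ = 19.
The 2 variables a₃ and a₅ are confined to {5, 11}, which locks those values in; drop them from a₂, a₄, a₈.
That leaves a₂ = 17. So a₈ can't be 17.
So a₈ = 15.

15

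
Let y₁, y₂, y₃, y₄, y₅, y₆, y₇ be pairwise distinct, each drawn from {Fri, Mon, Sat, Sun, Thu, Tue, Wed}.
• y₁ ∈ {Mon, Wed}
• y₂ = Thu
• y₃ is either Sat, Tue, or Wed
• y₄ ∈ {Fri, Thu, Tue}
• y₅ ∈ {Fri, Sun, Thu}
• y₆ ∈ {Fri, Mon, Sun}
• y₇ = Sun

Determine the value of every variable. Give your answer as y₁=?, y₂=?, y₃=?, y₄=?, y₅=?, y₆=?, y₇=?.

y₁=Wed, y₂=Thu, y₃=Sat, y₄=Tue, y₅=Fri, y₆=Mon, y₇=Sun

y₂'s domain is down to {Thu}, so y₂ = Thu. So y₄, y₅ can't be Thu.
y₇ has just one choice, so y₇ = Sun. So y₅, y₆ can't be Sun.
y₅ must be Fri (only option left). So y₄, y₆ can't be Fri.
y₆ must be Mon (only option left). Remove Mon from y₁.
y₁ must be Wed (only option left). So y₃ can't be Wed.
y₄ must be Tue (only option left). Strike Tue from y₃.
y₃ has just one choice, so y₃ = Sat.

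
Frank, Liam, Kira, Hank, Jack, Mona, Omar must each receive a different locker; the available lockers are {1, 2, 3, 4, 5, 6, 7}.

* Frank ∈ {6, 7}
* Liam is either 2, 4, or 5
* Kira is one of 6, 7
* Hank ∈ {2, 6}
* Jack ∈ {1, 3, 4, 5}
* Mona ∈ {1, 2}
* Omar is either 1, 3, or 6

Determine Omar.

3

Frank and Kira between them cover only {6, 7} — a naked pair. Remove those values from Hank, Omar.
Hank must be 2 (only option left). Eliminate 2 elsewhere: Liam, Mona.
Mona must be 1 (only option left). Remove 1 from Jack, Omar.
So Omar = 3.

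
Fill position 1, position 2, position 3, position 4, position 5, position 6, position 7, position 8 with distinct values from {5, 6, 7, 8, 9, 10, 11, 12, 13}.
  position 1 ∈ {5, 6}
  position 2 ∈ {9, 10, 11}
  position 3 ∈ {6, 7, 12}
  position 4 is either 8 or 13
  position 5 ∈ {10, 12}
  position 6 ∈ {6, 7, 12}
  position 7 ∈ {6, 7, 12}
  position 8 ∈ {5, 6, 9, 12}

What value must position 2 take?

position 3, position 6, position 7 between them cover only {6, 7, 12} — a naked triple. Remove those values from position 1, position 5, position 8.
position 1 must be 5 (only option left). Remove 5 from position 8.
position 5's domain is down to {10}, so position 5 = 10. Remove 10 from position 2.
position 8's domain is down to {9}, so position 8 = 9. Eliminate 9 elsewhere: position 2.
So position 2 = 11.

11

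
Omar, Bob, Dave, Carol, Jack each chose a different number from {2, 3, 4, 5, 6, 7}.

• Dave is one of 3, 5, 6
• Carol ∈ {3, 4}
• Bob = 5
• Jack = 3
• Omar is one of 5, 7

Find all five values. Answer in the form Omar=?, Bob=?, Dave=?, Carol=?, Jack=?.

Bob must be 5 (only option left). So Omar, Dave can't be 5.
Jack's domain is down to {3}, so Jack = 3. Strike 3 from Dave, Carol.
That leaves Omar = 7.
Dave's domain is down to {6}, so Dave = 6.
Carol has just one choice, so Carol = 4.

Omar=7, Bob=5, Dave=6, Carol=4, Jack=3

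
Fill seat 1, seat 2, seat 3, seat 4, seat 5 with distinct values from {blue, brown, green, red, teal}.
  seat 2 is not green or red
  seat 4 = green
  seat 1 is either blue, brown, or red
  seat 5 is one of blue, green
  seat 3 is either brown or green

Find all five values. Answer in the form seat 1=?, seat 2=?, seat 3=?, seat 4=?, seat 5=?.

seat 1=red, seat 2=teal, seat 3=brown, seat 4=green, seat 5=blue

seat 4 has just one choice, so seat 4 = green. Eliminate green elsewhere: seat 3, seat 5.
seat 5's domain is down to {blue}, so seat 5 = blue. So seat 1, seat 2 can't be blue.
seat 3 has just one choice, so seat 3 = brown. Eliminate brown elsewhere: seat 1, seat 2.
seat 1 must be red (only option left).
seat 2 must be teal (only option left).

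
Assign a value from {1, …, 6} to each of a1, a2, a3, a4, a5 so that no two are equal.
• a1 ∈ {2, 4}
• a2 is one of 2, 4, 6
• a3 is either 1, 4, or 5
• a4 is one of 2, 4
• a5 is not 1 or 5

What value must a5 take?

3

The 2 variables a1 and a4 are confined to {2, 4}, which locks those values in; drop them from a2, a3, a5.
a2 must be 6 (only option left). Strike 6 from a5.
So a5 = 3.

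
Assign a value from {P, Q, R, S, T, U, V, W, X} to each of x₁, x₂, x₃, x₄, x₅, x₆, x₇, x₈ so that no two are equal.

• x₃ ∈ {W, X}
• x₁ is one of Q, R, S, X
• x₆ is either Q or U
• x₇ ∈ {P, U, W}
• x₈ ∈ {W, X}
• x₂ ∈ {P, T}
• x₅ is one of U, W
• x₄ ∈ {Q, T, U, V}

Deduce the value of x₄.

V

x₃ and x₈ between them cover only {W, X} — a naked pair. Remove those values from x₁, x₅, x₇.
x₅ must be U (only option left). Remove U from x₄, x₆, x₇.
x₆ has just one choice, so x₆ = Q. Eliminate Q elsewhere: x₁, x₄.
That leaves x₇ = P. Strike P from x₂.
x₂'s domain is down to {T}, so x₂ = T. Strike T from x₄.
So x₄ = V.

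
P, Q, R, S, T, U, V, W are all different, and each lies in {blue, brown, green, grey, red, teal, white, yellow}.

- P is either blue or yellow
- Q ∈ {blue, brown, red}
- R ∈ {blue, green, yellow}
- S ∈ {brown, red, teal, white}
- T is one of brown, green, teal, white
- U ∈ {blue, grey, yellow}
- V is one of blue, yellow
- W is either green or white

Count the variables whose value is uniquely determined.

3

The 8 variables draw from only 8 values {blue, brown, green, grey, red, teal, white, yellow}, so each is used; only U can be grey, hence U = grey.
P and V share exactly the 2 values {blue, yellow}; by pigeonhole those values go to them, so strike blue, yellow from Q, R.
R must be green (only option left). So T, W can't be green.
That leaves W = white. Remove white from S, T.
Determined: R=green, U=grey, W=white. The other variables each still have more than one consistent value. That makes 3.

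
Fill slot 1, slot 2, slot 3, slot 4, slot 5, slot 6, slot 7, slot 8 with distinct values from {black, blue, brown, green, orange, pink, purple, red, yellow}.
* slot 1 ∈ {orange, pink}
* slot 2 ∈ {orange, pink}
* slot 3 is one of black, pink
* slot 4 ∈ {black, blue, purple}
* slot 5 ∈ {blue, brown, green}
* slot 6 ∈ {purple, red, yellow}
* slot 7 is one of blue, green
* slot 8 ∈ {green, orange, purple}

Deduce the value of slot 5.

slot 1 and slot 2 share exactly the 2 values {orange, pink}; by pigeonhole those values go to them, so strike orange, pink from slot 3, slot 8.
slot 3 must be black (only option left). So slot 4 can't be black.
slot 4, slot 7, slot 8 between them cover only {blue, green, purple} — a naked triple. Remove those values from slot 5, slot 6.
So slot 5 = brown.

brown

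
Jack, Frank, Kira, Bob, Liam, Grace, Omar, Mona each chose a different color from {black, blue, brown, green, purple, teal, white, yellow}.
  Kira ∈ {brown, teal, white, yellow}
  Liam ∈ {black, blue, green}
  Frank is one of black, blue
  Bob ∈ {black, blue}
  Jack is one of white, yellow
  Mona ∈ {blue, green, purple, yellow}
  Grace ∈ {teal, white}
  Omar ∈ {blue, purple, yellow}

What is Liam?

green

Among the 8 variables, brown fits only Kira (and all 8 values in {black, blue, brown, green, purple, teal, white, yellow} must be used), so Kira = brown.
The 7 still-open variables together cover exactly {black, blue, green, purple, teal, white, yellow} — 7 values for 7 variables — and teal appears only in Grace's list, so Grace = teal.
The 6 still-open variables draw from only 6 values {black, blue, green, purple, white, yellow}, so each is used; only Jack can be white, hence Jack = white.
Frank and Bob share exactly the 2 values {black, blue}; by pigeonhole those values go to them, so strike black, blue from Liam, Omar, Mona.
So Liam = green.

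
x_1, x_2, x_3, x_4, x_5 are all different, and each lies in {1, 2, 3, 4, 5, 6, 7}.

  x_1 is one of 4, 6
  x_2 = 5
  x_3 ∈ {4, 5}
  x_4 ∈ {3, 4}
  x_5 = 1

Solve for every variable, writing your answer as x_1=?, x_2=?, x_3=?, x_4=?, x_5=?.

x_2 must be 5 (only option left). Strike 5 from x_3.
x_3's domain is down to {4}, so x_3 = 4. Remove 4 from x_1, x_4.
That leaves x_4 = 3.
x_5 must be 1 (only option left).
x_1's domain is down to {6}, so x_1 = 6.

x_1=6, x_2=5, x_3=4, x_4=3, x_5=1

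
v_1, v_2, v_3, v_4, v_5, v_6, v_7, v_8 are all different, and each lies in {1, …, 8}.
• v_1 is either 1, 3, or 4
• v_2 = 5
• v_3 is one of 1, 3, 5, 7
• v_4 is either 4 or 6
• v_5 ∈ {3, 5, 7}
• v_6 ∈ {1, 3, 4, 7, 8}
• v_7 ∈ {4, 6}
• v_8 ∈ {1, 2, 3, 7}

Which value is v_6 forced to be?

v_2's domain is down to {5}, so v_2 = 5. Strike 5 from v_3, v_5.
Among the 7 still-open variables, 2 fits only v_8 (and all 7 values in {1, 2, 3, 4, 6, 7, 8} must be used), so v_8 = 2.
Among the 6 still-open variables, 8 fits only v_6 (and all 6 values in {1, 3, 4, 6, 7, 8} must be used), so v_6 = 8.

8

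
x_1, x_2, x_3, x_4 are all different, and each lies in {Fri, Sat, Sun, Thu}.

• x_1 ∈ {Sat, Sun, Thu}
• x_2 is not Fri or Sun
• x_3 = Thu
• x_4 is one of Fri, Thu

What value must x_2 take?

x_3 has just one choice, so x_3 = Thu. So x_1, x_2, x_4 can't be Thu.
So x_2 = Sat.

Sat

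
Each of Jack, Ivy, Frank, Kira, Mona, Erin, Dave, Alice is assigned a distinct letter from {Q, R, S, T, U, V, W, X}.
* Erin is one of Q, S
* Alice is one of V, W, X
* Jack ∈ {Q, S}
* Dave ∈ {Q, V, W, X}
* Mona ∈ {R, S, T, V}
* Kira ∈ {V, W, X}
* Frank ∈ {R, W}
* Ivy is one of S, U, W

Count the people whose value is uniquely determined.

3

The 8 variables together cover exactly {Q, R, S, T, U, V, W, X} — 8 values for 8 variables — and T appears only in Mona's list, so Mona = T.
Among the 7 still-open variables, R fits only Frank (and all 7 values in {Q, R, S, U, V, W, X} must be used), so Frank = R.
Among the 6 still-open variables, U fits only Ivy (and all 6 values in {Q, S, U, V, W, X} must be used), so Ivy = U.
The 2 variables Jack and Erin are confined to {Q, S}, which locks those values in; drop them from Dave.
Determined: Ivy=U, Frank=R, Mona=T. The other people each still have more than one consistent value. That makes 3.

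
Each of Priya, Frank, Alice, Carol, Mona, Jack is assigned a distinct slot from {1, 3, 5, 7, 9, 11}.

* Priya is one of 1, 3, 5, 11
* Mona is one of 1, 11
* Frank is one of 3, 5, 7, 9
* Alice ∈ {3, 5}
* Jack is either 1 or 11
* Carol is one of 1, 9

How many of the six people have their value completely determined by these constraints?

The 6 variables draw from only 6 values {1, 3, 5, 7, 9, 11}, so each is used; only Frank can be 7, hence Frank = 7.
Among the 5 still-open variables, 9 fits only Carol (and all 5 values in {1, 3, 5, 9, 11} must be used), so Carol = 9.
Mona and Jack between them cover only {1, 11} — a naked pair. Remove those values from Priya.
Determined: Frank=7, Carol=9. The other people each still have more than one consistent value. That makes 2.

2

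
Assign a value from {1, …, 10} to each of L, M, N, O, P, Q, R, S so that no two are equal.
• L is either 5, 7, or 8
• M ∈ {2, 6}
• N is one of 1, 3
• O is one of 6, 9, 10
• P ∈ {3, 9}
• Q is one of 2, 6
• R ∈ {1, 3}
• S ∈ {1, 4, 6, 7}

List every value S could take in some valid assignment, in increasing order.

The 2 variables M and Q are confined to {2, 6}, which locks those values in; drop them from O, S.
The 2 variables N and R are confined to {1, 3}, which locks those values in; drop them from P, S.
P must be 9 (only option left). Eliminate 9 elsewhere: O.
O has just one choice, so O = 10.
No further eliminations apply; S can still be any of 4, 7.

4, 7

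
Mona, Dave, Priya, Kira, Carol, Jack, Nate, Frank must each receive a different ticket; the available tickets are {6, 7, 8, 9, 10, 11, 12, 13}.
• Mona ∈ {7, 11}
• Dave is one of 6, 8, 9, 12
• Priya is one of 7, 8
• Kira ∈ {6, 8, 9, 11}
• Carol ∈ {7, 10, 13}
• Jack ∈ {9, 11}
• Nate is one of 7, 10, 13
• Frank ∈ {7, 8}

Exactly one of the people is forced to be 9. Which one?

Jack

The 8 variables together cover exactly {6, 7, 8, 9, 10, 11, 12, 13} — 8 values for 8 variables — and 12 appears only in Dave's list, so Dave = 12.
Among the 7 still-open variables, 6 fits only Kira (and all 7 values in {6, 7, 8, 9, 10, 11, 13} must be used), so Kira = 6.
The 6 still-open variables together cover exactly {7, 8, 9, 10, 11, 13} — 6 values for 6 variables — and 9 appears only in Jack's list, so Jack = 9.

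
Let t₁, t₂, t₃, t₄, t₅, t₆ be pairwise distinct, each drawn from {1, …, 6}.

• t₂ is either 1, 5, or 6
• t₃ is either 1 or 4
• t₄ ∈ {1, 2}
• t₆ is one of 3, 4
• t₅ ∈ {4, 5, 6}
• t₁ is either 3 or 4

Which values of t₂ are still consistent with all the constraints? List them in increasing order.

The 6 variables together cover exactly {1, 2, 3, 4, 5, 6} — 6 values for 6 variables — and 2 appears only in t₄'s list, so t₄ = 2.
t₁ and t₆ share exactly the 2 values {3, 4}; by pigeonhole those values go to them, so strike 3, 4 from t₃, t₅.
That leaves t₃ = 1. Eliminate 1 elsewhere: t₂.
No further eliminations apply; t₂ can still be any of 5, 6.

5, 6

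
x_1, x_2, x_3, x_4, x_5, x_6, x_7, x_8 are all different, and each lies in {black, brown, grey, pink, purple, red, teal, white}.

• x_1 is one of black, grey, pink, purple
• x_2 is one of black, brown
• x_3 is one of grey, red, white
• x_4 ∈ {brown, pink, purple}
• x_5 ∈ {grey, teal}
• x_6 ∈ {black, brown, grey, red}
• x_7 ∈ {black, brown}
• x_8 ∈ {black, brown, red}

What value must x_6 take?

grey

The 8 variables together cover exactly {black, brown, grey, pink, purple, red, teal, white} — 8 values for 8 variables — and teal appears only in x_5's list, so x_5 = teal.
Among the 7 still-open variables, white fits only x_3 (and all 7 values in {black, brown, grey, pink, purple, red, white} must be used), so x_3 = white.
x_2 and x_7 between them cover only {black, brown} — a naked pair. Remove those values from x_1, x_4, x_6, x_8.
x_8 must be red (only option left). Strike red from x_6.
So x_6 = grey.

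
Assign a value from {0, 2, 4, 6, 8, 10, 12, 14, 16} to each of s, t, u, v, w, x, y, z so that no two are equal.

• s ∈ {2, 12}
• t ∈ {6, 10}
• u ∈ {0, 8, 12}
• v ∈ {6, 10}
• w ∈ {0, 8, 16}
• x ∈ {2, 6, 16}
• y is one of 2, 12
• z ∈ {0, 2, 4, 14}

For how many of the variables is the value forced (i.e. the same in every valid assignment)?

1

The 2 variables s and y are confined to {2, 12}, which locks those values in; drop them from u, x, z.
The 2 variables t and v are confined to {6, 10}, which locks those values in; drop them from x.
x has just one choice, so x = 16. So w can't be 16.
The 2 variables u and w are confined to {0, 8}, which locks those values in; drop them from z.
Determined: x=16. The other variables each still have more than one consistent value. That makes 1.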